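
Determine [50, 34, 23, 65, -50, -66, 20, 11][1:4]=[34, 23, 65]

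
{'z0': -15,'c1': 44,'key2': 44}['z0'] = -15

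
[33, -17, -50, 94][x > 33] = [94]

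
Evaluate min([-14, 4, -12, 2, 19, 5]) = -14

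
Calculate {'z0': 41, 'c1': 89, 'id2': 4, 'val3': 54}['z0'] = 41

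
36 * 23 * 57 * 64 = 3020544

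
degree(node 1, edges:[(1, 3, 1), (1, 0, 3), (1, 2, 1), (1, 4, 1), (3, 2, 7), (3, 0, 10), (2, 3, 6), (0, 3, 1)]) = incident: (1,3), (1,0), (1,2), (1,4)
= 4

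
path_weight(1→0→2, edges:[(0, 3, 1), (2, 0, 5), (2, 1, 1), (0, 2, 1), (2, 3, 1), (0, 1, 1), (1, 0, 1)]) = 2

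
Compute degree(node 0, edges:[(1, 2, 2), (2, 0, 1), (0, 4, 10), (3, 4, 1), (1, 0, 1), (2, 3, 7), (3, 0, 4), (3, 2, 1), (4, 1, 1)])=incident: (2,0), (0,4), (1,0), (3,0)
= 4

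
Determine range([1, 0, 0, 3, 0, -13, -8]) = 16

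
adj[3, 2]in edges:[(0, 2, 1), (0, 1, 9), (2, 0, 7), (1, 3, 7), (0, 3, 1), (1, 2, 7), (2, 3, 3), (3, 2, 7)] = 7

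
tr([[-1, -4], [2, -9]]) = -10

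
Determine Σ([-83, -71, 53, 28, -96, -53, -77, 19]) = -280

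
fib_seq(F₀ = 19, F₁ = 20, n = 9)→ F_2 = F_1 + F_0 = 39
F_3 = F_2 + F_1 = 59
F_4 = F_3 + F_2 = 98
...
= [19, 20, 39, 59, 98, 157, 255, 412, 667]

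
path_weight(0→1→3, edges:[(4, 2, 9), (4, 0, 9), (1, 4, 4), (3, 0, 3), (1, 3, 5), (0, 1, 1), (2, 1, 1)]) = 6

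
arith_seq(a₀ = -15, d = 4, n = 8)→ a_0 = -15 + 0*4 = -15
a_1 = -15 + 1*4 = -11
a_2 = -15 + 2*4 = -7
...
= [-15, -11, -7, -3, 1, 5, 9, 13]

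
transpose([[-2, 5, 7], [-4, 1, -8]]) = [[-2, -4], [5, 1], [7, -8]]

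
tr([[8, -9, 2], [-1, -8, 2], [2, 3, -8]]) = -8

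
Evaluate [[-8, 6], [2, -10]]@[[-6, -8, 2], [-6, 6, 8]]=[[12, 100, 32], [48, -76, -76]]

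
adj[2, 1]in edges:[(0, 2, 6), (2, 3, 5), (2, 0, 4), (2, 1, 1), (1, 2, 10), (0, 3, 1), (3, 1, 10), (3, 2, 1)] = 1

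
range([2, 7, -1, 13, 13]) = 14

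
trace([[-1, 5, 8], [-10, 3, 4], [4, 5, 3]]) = 5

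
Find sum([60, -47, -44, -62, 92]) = 60 + (-47) + (-44) + (-62) + 92
= -1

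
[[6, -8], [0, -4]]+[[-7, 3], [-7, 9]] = [[-1, -5], [-7, 5]]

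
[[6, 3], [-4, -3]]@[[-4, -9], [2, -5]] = C[0][0] = (6)*(-4) + (3)*(2) = -18
C[0][1] = (6)*(-9) + (3)*(-5) = -69
C[1][0] = (-4)*(-4) + (-3)*(2) = 10
C[1][1] = (-4)*(-9) + (-3)*(-5) = 51
= [[-18, -69], [10, 51]]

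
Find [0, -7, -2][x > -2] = [0]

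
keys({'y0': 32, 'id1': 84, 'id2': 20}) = ['y0', 'id1', 'id2']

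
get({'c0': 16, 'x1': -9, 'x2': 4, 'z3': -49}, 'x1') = -9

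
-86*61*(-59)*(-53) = -16404242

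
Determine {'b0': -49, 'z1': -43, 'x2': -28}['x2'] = -28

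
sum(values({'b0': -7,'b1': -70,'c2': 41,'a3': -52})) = (-7) + (-70) + 41 + (-52)
= -88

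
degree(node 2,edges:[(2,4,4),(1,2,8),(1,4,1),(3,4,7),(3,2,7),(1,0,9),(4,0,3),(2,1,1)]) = incident: (2,4), (1,2), (3,2), (2,1)
= 4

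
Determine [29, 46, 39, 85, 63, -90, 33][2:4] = [39, 85]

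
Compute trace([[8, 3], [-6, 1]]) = 9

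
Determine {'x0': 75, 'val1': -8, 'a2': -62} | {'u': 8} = {'x0': 75, 'val1': -8, 'a2': -62, 'u': 8}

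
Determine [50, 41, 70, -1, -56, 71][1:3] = [41, 70]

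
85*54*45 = 206550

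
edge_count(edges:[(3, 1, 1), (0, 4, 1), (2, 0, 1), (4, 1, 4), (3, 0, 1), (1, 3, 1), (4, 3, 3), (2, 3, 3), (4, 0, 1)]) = 9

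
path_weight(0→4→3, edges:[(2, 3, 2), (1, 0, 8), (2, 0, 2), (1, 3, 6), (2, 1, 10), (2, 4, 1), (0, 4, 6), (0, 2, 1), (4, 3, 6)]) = w(0→4)=6 + w(4→3)=6
= 12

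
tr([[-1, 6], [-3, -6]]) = -7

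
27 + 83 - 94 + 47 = 63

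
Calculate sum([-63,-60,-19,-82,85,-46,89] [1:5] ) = -76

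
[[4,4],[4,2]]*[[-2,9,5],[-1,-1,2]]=C[0][0] = (4)*(-2) + (4)*(-1) = -12
C[0][1] = (4)*(9) + (4)*(-1) = 32
C[0][2] = (4)*(5) + (4)*(2) = 28
C[1][0] = (4)*(-2) + (2)*(-1) = -10
C[1][1] = (4)*(9) + (2)*(-1) = 34
C[1][2] = (4)*(5) + (2)*(2) = 24
= [[-12, 32, 28], [-10, 34, 24]]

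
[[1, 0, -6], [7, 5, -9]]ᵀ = [[1, 7], [0, 5], [-6, -9]]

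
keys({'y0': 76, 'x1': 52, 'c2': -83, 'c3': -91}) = ['y0', 'x1', 'c2', 'c3']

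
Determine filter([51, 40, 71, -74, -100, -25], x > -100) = keep x where x > -100: 51✓, 40✓, 71✓, -74✓, -100✗, -25✓
= [51, 40, 71, -74, -25]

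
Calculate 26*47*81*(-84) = -8314488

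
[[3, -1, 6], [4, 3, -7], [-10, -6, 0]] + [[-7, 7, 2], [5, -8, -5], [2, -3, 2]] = [[-4, 6, 8], [9, -5, -12], [-8, -9, 2]]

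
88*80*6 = 42240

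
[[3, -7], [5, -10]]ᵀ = [[3, 5], [-7, -10]]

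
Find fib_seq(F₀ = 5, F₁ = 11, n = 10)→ [5, 11, 16, 27, 43, 70, 113, 183, 296, 479]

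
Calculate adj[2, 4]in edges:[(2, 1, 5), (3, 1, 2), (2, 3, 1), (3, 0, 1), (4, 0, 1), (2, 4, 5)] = 5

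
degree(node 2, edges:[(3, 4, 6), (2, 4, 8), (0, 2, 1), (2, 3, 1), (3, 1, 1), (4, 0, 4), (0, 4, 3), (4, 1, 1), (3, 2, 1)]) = incident: (2,4), (0,2), (2,3), (3,2)
= 4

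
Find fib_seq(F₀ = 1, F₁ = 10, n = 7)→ [1, 10, 11, 21, 32, 53, 85]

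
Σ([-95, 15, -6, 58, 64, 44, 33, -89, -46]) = -22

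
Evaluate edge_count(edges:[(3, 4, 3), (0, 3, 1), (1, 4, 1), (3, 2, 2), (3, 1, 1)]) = 5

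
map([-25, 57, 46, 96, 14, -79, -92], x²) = (-25)²=625, (57)²=3249, (46)²=2116, (96)²=9216, (14)²=196, (-79)²=6241, (-92)²=8464
= [625, 3249, 2116, 9216, 196, 6241, 8464]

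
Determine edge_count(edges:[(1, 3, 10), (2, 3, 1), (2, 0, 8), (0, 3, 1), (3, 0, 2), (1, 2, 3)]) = 6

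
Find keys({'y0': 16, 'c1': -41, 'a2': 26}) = ['y0', 'c1', 'a2']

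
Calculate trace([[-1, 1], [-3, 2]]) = diagonal: (-1) + 2
= 1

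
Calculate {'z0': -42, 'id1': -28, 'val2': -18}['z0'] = -42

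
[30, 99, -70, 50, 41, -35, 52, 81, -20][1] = 99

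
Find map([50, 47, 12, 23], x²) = (50)²=2500, (47)²=2209, (12)²=144, (23)²=529
= [2500, 2209, 144, 529]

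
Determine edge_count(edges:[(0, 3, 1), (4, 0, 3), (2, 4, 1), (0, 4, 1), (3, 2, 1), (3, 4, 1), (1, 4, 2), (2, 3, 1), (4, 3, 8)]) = 9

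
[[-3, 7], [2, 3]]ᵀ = [[-3, 2], [7, 3]]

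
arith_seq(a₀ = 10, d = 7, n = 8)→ [10, 17, 24, 31, 38, 45, 52, 59]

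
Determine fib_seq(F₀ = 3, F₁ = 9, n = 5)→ [3, 9, 12, 21, 33]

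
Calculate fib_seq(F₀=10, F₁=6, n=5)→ F_2 = F_1 + F_0 = 16
F_3 = F_2 + F_1 = 22
F_4 = F_3 + F_2 = 38
= [10, 6, 16, 22, 38]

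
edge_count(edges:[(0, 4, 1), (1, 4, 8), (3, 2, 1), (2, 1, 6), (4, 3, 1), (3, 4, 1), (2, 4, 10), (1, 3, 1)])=8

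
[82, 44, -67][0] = 82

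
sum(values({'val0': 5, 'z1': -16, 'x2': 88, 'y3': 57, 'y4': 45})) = 5 + (-16) + 88 + 57 + 45
= 179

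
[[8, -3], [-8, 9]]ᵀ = [[8, -8], [-3, 9]]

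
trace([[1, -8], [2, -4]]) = -3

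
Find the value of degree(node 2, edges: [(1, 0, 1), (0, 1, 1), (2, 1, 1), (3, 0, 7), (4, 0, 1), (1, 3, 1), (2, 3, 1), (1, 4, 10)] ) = incident: (2,1), (2,3)
= 2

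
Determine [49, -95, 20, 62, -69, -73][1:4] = [-95, 20, 62]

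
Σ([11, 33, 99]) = 143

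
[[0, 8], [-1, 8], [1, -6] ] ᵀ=[[0, -1, 1], [8, 8, -6]]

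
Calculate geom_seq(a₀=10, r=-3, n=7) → [10, -30, 90, -270, 810, -2430, 7290]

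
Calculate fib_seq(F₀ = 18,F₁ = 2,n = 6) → F_2 = F_1 + F_0 = 20
F_3 = F_2 + F_1 = 22
F_4 = F_3 + F_2 = 42
...
= [18, 2, 20, 22, 42, 64]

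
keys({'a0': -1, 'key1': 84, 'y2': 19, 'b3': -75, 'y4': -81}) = ['a0', 'key1', 'y2', 'b3', 'y4']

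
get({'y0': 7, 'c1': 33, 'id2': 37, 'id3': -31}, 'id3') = -31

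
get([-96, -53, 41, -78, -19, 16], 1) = -53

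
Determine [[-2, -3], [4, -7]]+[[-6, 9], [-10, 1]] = [[-8, 6], [-6, -6]]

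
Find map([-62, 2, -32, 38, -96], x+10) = -62+10=-52, 2+10=12, -32+10=-22, 38+10=48, -96+10=-86
= [-52, 12, -22, 48, -86]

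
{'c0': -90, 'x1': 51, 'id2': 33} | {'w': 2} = {'c0': -90, 'x1': 51, 'id2': 33, 'w': 2}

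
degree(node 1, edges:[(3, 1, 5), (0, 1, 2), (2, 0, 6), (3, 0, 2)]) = incident: (3,1), (0,1)
= 2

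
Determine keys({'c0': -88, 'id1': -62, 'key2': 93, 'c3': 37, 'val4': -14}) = ['c0', 'id1', 'key2', 'c3', 'val4']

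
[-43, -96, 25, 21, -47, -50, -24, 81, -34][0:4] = [-43, -96, 25, 21]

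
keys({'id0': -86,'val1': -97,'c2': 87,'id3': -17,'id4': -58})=['id0', 'val1', 'c2', 'id3', 'id4']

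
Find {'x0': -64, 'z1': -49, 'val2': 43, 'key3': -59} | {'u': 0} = {'x0': -64, 'z1': -49, 'val2': 43, 'key3': -59, 'u': 0}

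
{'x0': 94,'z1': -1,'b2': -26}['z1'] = -1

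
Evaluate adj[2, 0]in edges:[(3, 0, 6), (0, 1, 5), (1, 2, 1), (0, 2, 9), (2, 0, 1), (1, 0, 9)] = 1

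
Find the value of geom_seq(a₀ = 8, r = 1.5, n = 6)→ [8.0, 12.0, 18.0, 27.0, 40.5, 60.75]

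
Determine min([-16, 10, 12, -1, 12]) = -16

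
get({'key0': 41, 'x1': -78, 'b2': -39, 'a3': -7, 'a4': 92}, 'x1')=-78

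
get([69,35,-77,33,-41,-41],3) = 33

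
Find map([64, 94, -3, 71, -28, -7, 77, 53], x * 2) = [128, 188, -6, 142, -56, -14, 154, 106]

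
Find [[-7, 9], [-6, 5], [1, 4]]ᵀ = [[-7, -6, 1], [9, 5, 4]]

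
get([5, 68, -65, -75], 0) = 5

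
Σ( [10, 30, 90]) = 130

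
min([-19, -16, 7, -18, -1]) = -19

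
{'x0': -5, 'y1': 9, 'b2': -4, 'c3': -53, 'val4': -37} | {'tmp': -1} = {'x0': -5, 'y1': 9, 'b2': -4, 'c3': -53, 'val4': -37, 'tmp': -1}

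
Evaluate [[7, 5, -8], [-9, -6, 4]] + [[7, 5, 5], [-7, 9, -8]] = [[14, 10, -3], [-16, 3, -4]]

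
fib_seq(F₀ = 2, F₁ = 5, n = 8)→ F_2 = F_1 + F_0 = 7
F_3 = F_2 + F_1 = 12
F_4 = F_3 + F_2 = 19
...
= [2, 5, 7, 12, 19, 31, 50, 81]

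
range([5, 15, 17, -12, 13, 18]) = 30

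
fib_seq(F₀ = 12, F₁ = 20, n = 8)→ [12, 20, 32, 52, 84, 136, 220, 356]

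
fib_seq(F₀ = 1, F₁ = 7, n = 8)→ [1, 7, 8, 15, 23, 38, 61, 99]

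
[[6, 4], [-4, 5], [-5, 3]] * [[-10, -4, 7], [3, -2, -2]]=C[0][0] = (6)*(-10) + (4)*(3) = -48
C[0][1] = (6)*(-4) + (4)*(-2) = -32
C[0][2] = (6)*(7) + (4)*(-2) = 34
C[1][0] = (-4)*(-10) + (5)*(3) = 55
C[1][1] = (-4)*(-4) + (5)*(-2) = 6
C[1][2] = (-4)*(7) + (5)*(-2) = -38
... (3 more cells)
= [[-48, -32, 34], [55, 6, -38], [59, 14, -41]]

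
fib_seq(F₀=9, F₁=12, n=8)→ [9, 12, 21, 33, 54, 87, 141, 228]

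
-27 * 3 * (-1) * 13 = 1053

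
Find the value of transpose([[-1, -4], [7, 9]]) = [[-1, 7], [-4, 9]]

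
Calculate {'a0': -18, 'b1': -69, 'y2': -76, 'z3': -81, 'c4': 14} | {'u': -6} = {'a0': -18, 'b1': -69, 'y2': -76, 'z3': -81, 'c4': 14, 'u': -6}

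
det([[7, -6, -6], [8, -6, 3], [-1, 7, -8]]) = -477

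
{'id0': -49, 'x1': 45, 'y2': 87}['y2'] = 87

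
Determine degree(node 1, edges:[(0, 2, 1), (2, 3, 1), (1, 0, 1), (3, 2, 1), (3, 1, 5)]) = 2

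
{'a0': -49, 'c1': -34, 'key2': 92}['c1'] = -34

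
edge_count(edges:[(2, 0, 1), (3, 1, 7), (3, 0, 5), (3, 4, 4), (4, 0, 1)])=5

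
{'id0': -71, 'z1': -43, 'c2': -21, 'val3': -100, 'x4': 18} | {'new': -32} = {'id0': -71, 'z1': -43, 'c2': -21, 'val3': -100, 'x4': 18, 'new': -32}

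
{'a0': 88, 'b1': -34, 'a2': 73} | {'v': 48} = {'a0': 88, 'b1': -34, 'a2': 73, 'v': 48}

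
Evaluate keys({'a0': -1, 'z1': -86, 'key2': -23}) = ['a0', 'z1', 'key2']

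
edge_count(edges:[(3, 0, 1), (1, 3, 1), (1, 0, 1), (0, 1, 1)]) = 4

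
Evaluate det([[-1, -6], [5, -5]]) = (-1)*(-5) - (-6)*(5)
= 35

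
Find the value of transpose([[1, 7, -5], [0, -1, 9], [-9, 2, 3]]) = [[1, 0, -9], [7, -1, 2], [-5, 9, 3]]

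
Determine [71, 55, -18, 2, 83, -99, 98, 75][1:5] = [55, -18, 2, 83]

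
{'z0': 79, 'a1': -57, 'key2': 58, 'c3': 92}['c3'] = 92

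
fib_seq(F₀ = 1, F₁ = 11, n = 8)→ [1, 11, 12, 23, 35, 58, 93, 151]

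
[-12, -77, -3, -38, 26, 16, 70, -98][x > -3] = keep x where x > -3: -12✗, -77✗, -3✗, -38✗, 26✓, 16✓, 70✓, -98✗
= [26, 16, 70]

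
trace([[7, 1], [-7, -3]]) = 4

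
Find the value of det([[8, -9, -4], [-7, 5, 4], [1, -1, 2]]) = (1)*(8)*det([[5, 4], [-1, 2]]) + (-1)*(-9)*det([[-7, 4], [1, 2]]) + (1)*(-4)*det([[-7, 5], [1, -1]])
= 112 + -162 + -8
= -58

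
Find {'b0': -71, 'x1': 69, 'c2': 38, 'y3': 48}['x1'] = 69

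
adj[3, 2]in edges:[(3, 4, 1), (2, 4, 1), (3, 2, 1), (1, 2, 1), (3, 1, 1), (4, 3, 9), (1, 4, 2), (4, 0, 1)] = 1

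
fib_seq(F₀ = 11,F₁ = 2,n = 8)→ [11, 2, 13, 15, 28, 43, 71, 114]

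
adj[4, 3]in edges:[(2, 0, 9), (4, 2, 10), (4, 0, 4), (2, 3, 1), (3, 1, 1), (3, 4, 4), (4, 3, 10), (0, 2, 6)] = 10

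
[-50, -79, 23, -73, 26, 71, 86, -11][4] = 26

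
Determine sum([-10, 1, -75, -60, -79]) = -223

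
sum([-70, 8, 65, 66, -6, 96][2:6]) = 221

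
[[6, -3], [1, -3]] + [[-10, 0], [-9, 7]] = [[-4, -3], [-8, 4]]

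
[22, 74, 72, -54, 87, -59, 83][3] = -54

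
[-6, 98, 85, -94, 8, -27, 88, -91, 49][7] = -91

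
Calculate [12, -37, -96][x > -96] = [12, -37]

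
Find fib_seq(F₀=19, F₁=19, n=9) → [19, 19, 38, 57, 95, 152, 247, 399, 646]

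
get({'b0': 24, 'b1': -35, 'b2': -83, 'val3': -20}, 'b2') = -83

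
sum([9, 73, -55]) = 9 + 73 + (-55)
= 27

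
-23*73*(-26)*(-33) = -1440582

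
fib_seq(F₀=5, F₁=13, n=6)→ [5, 13, 18, 31, 49, 80]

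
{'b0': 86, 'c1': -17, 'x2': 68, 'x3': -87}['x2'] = 68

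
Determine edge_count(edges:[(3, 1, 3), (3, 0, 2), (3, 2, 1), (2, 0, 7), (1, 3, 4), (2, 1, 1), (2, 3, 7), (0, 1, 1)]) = 8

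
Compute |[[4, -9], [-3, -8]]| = -59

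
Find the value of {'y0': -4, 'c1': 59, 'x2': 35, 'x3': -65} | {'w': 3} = {'y0': -4, 'c1': 59, 'x2': 35, 'x3': -65, 'w': 3}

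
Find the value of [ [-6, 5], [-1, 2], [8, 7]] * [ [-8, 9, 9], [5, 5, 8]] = C[0][0] = (-6)*(-8) + (5)*(5) = 73
C[0][1] = (-6)*(9) + (5)*(5) = -29
C[0][2] = (-6)*(9) + (5)*(8) = -14
C[1][0] = (-1)*(-8) + (2)*(5) = 18
C[1][1] = (-1)*(9) + (2)*(5) = 1
C[1][2] = (-1)*(9) + (2)*(8) = 7
... (3 more cells)
= [[73, -29, -14], [18, 1, 7], [-29, 107, 128]]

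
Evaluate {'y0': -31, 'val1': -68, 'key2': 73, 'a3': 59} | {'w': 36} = {'y0': -31, 'val1': -68, 'key2': 73, 'a3': 59, 'w': 36}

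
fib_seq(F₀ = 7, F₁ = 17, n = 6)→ F_2 = F_1 + F_0 = 24
F_3 = F_2 + F_1 = 41
F_4 = F_3 + F_2 = 65
...
= [7, 17, 24, 41, 65, 106]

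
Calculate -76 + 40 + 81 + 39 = 84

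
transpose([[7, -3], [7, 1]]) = [[7, 7], [-3, 1]]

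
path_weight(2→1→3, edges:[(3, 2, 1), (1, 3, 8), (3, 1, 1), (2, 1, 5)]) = w(2→1)=5 + w(1→3)=8
= 13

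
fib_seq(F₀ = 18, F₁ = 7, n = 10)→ [18, 7, 25, 32, 57, 89, 146, 235, 381, 616]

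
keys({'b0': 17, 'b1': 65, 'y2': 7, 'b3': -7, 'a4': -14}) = ['b0', 'b1', 'y2', 'b3', 'a4']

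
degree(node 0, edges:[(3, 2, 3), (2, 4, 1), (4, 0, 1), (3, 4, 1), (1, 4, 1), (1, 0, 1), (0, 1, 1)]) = 3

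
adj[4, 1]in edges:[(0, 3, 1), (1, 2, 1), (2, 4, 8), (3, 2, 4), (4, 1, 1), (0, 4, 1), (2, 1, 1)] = 1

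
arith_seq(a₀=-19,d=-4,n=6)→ a_0 = -19 + 0*-4 = -19
a_1 = -19 + 1*-4 = -23
a_2 = -19 + 2*-4 = -27
...
= [-19, -23, -27, -31, -35, -39]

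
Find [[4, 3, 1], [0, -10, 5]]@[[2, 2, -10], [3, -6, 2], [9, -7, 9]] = [[26, -17, -25], [15, 25, 25]]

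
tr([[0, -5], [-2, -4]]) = -4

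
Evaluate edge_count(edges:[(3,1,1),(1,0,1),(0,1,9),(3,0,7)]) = 4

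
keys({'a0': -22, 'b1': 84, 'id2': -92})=['a0', 'b1', 'id2']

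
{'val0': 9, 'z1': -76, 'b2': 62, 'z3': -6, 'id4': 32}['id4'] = 32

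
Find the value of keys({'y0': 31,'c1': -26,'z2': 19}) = ['y0', 'c1', 'z2']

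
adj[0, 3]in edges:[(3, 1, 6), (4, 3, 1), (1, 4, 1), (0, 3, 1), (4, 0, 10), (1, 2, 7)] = 1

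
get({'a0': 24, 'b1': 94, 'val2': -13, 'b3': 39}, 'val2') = -13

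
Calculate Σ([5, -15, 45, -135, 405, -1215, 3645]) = 2735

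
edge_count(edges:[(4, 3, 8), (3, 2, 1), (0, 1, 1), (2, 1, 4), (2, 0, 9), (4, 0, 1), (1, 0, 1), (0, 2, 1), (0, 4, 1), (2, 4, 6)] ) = 10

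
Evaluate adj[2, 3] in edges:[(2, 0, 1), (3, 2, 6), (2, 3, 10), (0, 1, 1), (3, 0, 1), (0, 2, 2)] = 10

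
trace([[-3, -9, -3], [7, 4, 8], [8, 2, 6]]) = diagonal: (-3) + 4 + 6
= 7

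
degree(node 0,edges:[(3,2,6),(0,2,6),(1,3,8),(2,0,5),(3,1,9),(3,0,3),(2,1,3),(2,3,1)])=3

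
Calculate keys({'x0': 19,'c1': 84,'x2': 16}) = ['x0', 'c1', 'x2']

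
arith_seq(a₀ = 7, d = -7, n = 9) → [7, 0, -7, -14, -21, -28, -35, -42, -49]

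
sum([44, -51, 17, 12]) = 44 + (-51) + 17 + 12
= 22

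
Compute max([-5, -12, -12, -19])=-5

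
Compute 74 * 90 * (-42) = -279720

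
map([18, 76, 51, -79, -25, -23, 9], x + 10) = 18+10=28, 76+10=86, 51+10=61, -79+10=-69, -25+10=-15, -23+10=-13, 9+10=19
= [28, 86, 61, -69, -15, -13, 19]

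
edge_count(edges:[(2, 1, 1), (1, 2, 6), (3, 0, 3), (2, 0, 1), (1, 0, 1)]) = 5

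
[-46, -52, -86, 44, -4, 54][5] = 54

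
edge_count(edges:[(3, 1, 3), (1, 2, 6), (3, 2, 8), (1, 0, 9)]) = 4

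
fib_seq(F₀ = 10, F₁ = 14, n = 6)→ F_2 = F_1 + F_0 = 24
F_3 = F_2 + F_1 = 38
F_4 = F_3 + F_2 = 62
...
= [10, 14, 24, 38, 62, 100]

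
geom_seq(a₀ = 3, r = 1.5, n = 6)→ a_0 = 3*1.5^0 = 3.0
a_1 = 3*1.5^1 = 4.5
a_2 = 3*1.5^2 = 6.75
...
= [3.0, 4.5, 6.75, 10.125, 15.1875, 22.78125]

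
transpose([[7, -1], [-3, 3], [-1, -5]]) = [[7, -3, -1], [-1, 3, -5]]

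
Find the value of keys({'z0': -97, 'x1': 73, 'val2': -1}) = ['z0', 'x1', 'val2']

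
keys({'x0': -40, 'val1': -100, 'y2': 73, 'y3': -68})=['x0', 'val1', 'y2', 'y3']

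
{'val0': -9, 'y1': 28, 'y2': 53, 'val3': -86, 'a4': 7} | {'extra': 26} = {'val0': -9, 'y1': 28, 'y2': 53, 'val3': -86, 'a4': 7, 'extra': 26}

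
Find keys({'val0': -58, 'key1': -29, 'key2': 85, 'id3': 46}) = ['val0', 'key1', 'key2', 'id3']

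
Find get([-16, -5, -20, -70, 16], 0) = -16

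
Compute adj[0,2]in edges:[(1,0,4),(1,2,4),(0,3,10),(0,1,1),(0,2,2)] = 2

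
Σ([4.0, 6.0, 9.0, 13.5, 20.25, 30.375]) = 83.125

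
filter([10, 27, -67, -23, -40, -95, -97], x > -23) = [10, 27]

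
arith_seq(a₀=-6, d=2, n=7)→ a_0 = -6 + 0*2 = -6
a_1 = -6 + 1*2 = -4
a_2 = -6 + 2*2 = -2
...
= [-6, -4, -2, 0, 2, 4, 6]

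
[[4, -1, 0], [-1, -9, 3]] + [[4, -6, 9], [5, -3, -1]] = [[8, -7, 9], [4, -12, 2]]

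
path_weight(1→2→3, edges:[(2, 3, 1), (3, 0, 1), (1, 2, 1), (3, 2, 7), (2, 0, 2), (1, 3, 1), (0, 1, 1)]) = w(1→2)=1 + w(2→3)=1
= 2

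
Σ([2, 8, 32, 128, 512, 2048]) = 2730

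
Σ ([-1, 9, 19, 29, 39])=95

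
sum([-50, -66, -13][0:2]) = slice → [-50, -66]
(-50) + (-66)
= -116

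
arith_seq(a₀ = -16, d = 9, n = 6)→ a_0 = -16 + 0*9 = -16
a_1 = -16 + 1*9 = -7
a_2 = -16 + 2*9 = 2
...
= [-16, -7, 2, 11, 20, 29]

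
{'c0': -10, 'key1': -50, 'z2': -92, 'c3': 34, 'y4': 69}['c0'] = -10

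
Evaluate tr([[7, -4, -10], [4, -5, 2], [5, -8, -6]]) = diagonal: 7 + (-5) + (-6)
= -4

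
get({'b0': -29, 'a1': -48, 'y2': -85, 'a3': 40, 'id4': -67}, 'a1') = -48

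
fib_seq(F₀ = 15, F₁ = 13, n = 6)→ F_2 = F_1 + F_0 = 28
F_3 = F_2 + F_1 = 41
F_4 = F_3 + F_2 = 69
...
= [15, 13, 28, 41, 69, 110]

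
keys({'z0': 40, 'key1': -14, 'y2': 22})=['z0', 'key1', 'y2']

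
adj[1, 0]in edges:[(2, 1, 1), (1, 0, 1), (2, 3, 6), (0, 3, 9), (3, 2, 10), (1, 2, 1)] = 1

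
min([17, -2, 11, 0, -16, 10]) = -16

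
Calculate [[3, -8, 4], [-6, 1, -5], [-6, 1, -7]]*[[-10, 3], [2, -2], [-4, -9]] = [[-62, -11], [82, 25], [90, 43]]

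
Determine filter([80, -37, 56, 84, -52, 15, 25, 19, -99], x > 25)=[80, 56, 84]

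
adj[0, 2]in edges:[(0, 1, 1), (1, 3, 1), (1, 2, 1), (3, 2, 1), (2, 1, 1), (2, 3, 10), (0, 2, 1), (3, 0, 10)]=1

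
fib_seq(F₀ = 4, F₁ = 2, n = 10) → [4, 2, 6, 8, 14, 22, 36, 58, 94, 152]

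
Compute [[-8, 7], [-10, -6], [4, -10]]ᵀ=[[-8, -10, 4], [7, -6, -10]]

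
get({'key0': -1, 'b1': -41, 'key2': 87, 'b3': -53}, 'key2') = 87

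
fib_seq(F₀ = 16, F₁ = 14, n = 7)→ F_2 = F_1 + F_0 = 30
F_3 = F_2 + F_1 = 44
F_4 = F_3 + F_2 = 74
...
= [16, 14, 30, 44, 74, 118, 192]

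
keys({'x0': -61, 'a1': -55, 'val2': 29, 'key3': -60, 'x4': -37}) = ['x0', 'a1', 'val2', 'key3', 'x4']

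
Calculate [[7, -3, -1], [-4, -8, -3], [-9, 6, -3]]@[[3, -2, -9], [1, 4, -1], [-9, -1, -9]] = C[0][0] = (7)*(3) + (-3)*(1) + (-1)*(-9) = 27
C[0][1] = (7)*(-2) + (-3)*(4) + (-1)*(-1) = -25
C[0][2] = (7)*(-9) + (-3)*(-1) + (-1)*(-9) = -51
C[1][0] = (-4)*(3) + (-8)*(1) + (-3)*(-9) = 7
C[1][1] = (-4)*(-2) + (-8)*(4) + (-3)*(-1) = -21
C[1][2] = (-4)*(-9) + (-8)*(-1) + (-3)*(-9) = 71
... (3 more cells)
= [[27, -25, -51], [7, -21, 71], [6, 45, 102]]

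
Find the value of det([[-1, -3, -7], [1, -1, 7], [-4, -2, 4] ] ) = (1)*(-1)*det([[-1, 7], [-2, 4]]) + (-1)*(-3)*det([[1, 7], [-4, 4]]) + (1)*(-7)*det([[1, -1], [-4, -2]])
= -10 + 96 + 42
= 128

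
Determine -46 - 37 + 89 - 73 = -67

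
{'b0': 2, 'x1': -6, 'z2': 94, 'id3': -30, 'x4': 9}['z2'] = 94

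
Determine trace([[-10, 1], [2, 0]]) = diagonal: (-10) + 0
= -10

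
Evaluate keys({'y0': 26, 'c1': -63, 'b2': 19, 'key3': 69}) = ['y0', 'c1', 'b2', 'key3']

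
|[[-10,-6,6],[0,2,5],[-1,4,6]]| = 122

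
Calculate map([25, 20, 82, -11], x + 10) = 25+10=35, 20+10=30, 82+10=92, -11+10=-1
= [35, 30, 92, -1]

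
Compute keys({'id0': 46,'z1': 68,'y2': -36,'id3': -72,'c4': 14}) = ['id0', 'z1', 'y2', 'id3', 'c4']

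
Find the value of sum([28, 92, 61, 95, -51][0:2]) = 120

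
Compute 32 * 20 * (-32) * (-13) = 266240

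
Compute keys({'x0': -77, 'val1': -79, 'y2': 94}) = ['x0', 'val1', 'y2']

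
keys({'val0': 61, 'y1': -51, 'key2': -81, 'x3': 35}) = ['val0', 'y1', 'key2', 'x3']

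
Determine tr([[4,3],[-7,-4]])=0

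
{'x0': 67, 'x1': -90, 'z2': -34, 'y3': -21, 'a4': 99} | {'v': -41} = {'x0': 67, 'x1': -90, 'z2': -34, 'y3': -21, 'a4': 99, 'v': -41}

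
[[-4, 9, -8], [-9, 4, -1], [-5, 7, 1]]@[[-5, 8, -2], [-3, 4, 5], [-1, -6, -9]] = C[0][0] = (-4)*(-5) + (9)*(-3) + (-8)*(-1) = 1
C[0][1] = (-4)*(8) + (9)*(4) + (-8)*(-6) = 52
C[0][2] = (-4)*(-2) + (9)*(5) + (-8)*(-9) = 125
C[1][0] = (-9)*(-5) + (4)*(-3) + (-1)*(-1) = 34
C[1][1] = (-9)*(8) + (4)*(4) + (-1)*(-6) = -50
C[1][2] = (-9)*(-2) + (4)*(5) + (-1)*(-9) = 47
... (3 more cells)
= [[1, 52, 125], [34, -50, 47], [3, -18, 36]]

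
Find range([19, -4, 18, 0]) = 23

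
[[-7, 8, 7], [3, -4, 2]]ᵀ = [[-7, 3], [8, -4], [7, 2]]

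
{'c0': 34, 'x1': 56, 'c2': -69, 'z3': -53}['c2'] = -69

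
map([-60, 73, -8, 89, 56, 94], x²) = (-60)²=3600, (73)²=5329, (-8)²=64, (89)²=7921, (56)²=3136, (94)²=8836
= [3600, 5329, 64, 7921, 3136, 8836]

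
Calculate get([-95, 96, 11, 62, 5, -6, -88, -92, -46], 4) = 5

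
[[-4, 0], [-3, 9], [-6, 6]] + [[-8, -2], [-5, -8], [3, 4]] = [[-12, -2], [-8, 1], [-3, 10]]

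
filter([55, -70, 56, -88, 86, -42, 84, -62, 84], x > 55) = [56, 86, 84, 84]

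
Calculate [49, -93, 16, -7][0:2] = [49, -93]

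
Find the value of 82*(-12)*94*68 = -6289728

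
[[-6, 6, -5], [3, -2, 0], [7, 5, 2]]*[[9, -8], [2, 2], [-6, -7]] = C[0][0] = (-6)*(9) + (6)*(2) + (-5)*(-6) = -12
C[0][1] = (-6)*(-8) + (6)*(2) + (-5)*(-7) = 95
C[1][0] = (3)*(9) + (-2)*(2) + (0)*(-6) = 23
C[1][1] = (3)*(-8) + (-2)*(2) + (0)*(-7) = -28
C[2][0] = (7)*(9) + (5)*(2) + (2)*(-6) = 61
C[2][1] = (7)*(-8) + (5)*(2) + (2)*(-7) = -60
= [[-12, 95], [23, -28], [61, -60]]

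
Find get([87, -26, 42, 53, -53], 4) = -53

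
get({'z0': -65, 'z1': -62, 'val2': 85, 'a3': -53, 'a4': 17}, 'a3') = -53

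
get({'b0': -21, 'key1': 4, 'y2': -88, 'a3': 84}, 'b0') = -21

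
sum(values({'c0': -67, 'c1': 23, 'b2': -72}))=(-67) + 23 + (-72)
= -116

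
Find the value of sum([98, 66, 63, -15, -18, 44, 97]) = 335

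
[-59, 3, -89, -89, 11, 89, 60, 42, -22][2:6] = [-89, -89, 11, 89]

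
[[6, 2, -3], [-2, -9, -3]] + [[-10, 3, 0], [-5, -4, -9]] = [[-4, 5, -3], [-7, -13, -12]]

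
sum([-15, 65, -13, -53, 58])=(-15) + 65 + (-13) + (-53) + 58
= 42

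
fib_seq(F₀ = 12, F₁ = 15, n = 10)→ [12, 15, 27, 42, 69, 111, 180, 291, 471, 762]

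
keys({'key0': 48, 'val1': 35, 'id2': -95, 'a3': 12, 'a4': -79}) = ['key0', 'val1', 'id2', 'a3', 'a4']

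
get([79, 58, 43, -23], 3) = -23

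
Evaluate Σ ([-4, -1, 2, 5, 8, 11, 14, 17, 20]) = (-4) + (-1) + 2 + 5 + 8 + 11 + 14 + 17 + 20
= 72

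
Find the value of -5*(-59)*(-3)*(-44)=38940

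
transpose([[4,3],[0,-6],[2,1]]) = [[4, 0, 2], [3, -6, 1]]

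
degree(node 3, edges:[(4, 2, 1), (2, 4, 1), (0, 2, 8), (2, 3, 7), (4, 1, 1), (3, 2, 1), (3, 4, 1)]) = incident: (2,3), (3,2), (3,4)
= 3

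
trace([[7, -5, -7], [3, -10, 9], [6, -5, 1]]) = diagonal: 7 + (-10) + 1
= -2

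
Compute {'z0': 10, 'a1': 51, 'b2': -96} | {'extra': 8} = {'z0': 10, 'a1': 51, 'b2': -96, 'extra': 8}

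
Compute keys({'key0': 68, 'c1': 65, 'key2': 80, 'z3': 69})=['key0', 'c1', 'key2', 'z3']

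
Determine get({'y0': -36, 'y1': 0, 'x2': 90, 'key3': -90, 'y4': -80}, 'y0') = -36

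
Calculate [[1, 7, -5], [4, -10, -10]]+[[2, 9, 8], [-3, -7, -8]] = [[3, 16, 3], [1, -17, -18]]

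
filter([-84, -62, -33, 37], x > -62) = keep x where x > -62: -84✗, -62✗, -33✓, 37✓
= [-33, 37]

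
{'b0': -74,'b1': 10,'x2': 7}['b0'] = -74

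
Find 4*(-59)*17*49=-196588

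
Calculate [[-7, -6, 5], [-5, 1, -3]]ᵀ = [[-7, -5], [-6, 1], [5, -3]]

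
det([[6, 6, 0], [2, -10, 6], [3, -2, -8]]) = 756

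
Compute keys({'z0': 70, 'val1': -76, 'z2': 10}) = ['z0', 'val1', 'z2']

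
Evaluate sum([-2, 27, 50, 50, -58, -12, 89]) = 144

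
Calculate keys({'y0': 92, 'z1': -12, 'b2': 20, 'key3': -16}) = ['y0', 'z1', 'b2', 'key3']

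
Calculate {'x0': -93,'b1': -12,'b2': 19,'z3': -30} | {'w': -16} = {'x0': -93, 'b1': -12, 'b2': 19, 'z3': -30, 'w': -16}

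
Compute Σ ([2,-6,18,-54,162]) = 2 + -6 + 18 + -54 + 162
= 122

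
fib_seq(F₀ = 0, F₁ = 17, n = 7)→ [0, 17, 17, 34, 51, 85, 136]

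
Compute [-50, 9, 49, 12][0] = -50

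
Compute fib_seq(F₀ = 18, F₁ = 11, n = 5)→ F_2 = F_1 + F_0 = 29
F_3 = F_2 + F_1 = 40
F_4 = F_3 + F_2 = 69
= [18, 11, 29, 40, 69]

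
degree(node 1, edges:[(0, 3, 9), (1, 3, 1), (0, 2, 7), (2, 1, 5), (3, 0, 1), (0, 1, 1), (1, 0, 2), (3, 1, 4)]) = incident: (1,3), (2,1), (0,1), (1,0), (3,1)
= 5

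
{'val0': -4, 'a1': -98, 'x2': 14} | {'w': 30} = {'val0': -4, 'a1': -98, 'x2': 14, 'w': 30}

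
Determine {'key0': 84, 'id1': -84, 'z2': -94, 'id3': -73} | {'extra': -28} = {'key0': 84, 'id1': -84, 'z2': -94, 'id3': -73, 'extra': -28}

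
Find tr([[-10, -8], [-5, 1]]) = -9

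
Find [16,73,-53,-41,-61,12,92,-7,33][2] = -53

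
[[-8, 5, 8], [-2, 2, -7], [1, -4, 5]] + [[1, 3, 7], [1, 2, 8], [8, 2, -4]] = [[-7, 8, 15], [-1, 4, 1], [9, -2, 1]]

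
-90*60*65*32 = -11232000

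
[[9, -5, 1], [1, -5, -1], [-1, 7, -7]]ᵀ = [[9, 1, -1], [-5, -5, 7], [1, -1, -7]]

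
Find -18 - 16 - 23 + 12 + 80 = 35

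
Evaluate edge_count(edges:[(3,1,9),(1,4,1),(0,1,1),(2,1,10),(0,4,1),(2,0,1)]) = 6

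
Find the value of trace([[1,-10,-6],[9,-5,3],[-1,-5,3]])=diagonal: 1 + (-5) + 3
= -1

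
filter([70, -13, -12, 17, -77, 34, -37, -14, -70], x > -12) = keep x where x > -12: 70✓, -13✗, -12✗, 17✓, -77✗, 34✓, -37✗, -14✗, -70✗
= [70, 17, 34]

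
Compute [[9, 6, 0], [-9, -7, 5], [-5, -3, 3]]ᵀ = [[9, -9, -5], [6, -7, -3], [0, 5, 3]]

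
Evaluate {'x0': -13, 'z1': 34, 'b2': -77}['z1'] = 34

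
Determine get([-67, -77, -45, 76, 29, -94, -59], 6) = -59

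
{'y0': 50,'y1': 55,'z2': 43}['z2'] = 43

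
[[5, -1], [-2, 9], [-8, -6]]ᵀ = [[5, -2, -8], [-1, 9, -6]]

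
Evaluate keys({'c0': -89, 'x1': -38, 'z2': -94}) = ['c0', 'x1', 'z2']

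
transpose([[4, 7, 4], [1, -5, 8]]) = [[4, 1], [7, -5], [4, 8]]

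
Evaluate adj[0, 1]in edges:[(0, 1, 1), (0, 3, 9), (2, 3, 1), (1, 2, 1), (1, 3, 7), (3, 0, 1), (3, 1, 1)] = 1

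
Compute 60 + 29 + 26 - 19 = 96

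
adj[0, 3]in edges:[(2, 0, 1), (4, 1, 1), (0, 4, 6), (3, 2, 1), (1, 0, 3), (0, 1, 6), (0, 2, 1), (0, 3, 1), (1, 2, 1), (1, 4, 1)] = 1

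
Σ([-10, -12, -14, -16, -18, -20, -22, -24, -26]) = -162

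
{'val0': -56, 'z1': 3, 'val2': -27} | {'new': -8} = {'val0': -56, 'z1': 3, 'val2': -27, 'new': -8}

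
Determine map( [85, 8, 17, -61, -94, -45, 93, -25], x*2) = [170, 16, 34, -122, -188, -90, 186, -50]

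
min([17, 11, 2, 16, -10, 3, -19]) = -19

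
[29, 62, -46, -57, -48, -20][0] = 29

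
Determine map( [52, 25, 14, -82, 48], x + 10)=[62, 35, 24, -72, 58]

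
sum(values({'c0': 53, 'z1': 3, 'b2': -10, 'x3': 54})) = 100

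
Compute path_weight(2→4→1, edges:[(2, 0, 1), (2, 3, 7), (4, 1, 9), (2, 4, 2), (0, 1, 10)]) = 11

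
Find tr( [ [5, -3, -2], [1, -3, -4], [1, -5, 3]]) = 5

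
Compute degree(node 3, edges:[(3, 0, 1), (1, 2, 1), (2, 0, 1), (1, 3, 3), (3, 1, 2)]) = 3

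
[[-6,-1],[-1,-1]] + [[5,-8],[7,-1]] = [[-1, -9], [6, -2]]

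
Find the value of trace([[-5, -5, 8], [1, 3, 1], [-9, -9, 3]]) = 1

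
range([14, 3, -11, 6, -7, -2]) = 25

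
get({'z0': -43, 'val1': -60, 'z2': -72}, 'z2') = -72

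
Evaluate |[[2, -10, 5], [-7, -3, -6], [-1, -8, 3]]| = (1)*(2)*det([[-3, -6], [-8, 3]]) + (-1)*(-10)*det([[-7, -6], [-1, 3]]) + (1)*(5)*det([[-7, -3], [-1, -8]])
= -114 + -270 + 265
= -119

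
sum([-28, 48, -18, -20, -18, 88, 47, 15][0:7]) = 99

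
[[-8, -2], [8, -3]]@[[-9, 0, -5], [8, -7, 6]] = [[56, 14, 28], [-96, 21, -58]]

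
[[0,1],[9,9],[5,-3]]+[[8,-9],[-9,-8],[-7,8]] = [[8, -8], [0, 1], [-2, 5]]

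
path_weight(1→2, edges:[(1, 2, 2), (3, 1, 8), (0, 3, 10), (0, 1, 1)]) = w(1→2)=2
= 2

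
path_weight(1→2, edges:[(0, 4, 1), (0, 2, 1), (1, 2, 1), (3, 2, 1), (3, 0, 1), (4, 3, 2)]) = 1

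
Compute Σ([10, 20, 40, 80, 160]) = 10 + 20 + 40 + 80 + 160
= 310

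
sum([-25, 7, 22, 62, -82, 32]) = 16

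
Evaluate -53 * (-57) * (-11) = -33231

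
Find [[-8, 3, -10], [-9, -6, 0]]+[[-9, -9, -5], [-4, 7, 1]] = [[-17, -6, -15], [-13, 1, 1]]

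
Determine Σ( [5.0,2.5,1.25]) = 5.0 + 2.5 + 1.25
= 8.75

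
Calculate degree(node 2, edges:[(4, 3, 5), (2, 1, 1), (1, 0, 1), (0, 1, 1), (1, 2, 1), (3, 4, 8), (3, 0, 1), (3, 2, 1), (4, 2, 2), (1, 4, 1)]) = incident: (2,1), (1,2), (3,2), (4,2)
= 4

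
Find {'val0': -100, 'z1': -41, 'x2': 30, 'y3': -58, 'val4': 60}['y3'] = -58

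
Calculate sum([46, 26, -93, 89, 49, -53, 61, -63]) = 46 + 26 + (-93) + 89 + 49 + (-53) + 61 + (-63)
= 62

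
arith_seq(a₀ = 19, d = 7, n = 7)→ a_0 = 19 + 0*7 = 19
a_1 = 19 + 1*7 = 26
a_2 = 19 + 2*7 = 33
...
= [19, 26, 33, 40, 47, 54, 61]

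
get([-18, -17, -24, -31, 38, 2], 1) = -17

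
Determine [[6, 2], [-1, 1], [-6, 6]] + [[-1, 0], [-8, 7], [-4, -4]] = [[5, 2], [-9, 8], [-10, 2]]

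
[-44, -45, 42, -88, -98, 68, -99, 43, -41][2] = 42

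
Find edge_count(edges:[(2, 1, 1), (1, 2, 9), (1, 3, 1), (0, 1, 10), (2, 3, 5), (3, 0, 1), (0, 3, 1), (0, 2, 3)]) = 8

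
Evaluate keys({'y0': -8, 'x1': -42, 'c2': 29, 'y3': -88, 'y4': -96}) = ['y0', 'x1', 'c2', 'y3', 'y4']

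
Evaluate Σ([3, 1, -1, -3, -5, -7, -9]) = 3 + 1 + (-1) + (-3) + (-5) + (-7) + (-9)
= -21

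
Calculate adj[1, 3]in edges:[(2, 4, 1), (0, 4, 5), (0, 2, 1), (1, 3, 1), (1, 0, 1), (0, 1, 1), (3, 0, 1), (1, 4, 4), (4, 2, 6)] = 1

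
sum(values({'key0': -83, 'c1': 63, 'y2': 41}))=21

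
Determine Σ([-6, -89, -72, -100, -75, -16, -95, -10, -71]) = -534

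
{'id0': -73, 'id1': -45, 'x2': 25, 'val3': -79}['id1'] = -45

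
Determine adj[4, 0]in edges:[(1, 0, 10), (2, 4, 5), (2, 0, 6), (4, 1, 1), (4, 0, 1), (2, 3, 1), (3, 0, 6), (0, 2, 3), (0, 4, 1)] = 1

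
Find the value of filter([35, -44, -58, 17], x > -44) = [35, 17]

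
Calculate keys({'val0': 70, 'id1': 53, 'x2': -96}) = ['val0', 'id1', 'x2']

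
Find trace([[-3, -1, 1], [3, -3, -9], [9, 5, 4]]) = diagonal: (-3) + (-3) + 4
= -2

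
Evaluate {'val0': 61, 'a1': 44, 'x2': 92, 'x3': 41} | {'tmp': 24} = {'val0': 61, 'a1': 44, 'x2': 92, 'x3': 41, 'tmp': 24}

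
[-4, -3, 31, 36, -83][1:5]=[-3, 31, 36, -83]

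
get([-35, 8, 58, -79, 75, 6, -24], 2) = 58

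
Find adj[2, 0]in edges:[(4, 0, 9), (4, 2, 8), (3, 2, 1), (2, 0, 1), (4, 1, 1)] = 1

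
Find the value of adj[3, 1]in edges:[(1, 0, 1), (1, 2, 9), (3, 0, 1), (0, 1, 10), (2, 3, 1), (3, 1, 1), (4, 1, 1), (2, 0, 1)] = 1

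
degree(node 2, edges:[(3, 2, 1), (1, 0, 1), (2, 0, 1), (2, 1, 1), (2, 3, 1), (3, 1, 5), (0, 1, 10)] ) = incident: (3,2), (2,0), (2,1), (2,3)
= 4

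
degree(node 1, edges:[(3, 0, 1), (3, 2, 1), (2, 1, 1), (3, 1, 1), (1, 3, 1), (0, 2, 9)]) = 3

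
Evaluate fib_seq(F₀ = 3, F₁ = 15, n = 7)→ F_2 = F_1 + F_0 = 18
F_3 = F_2 + F_1 = 33
F_4 = F_3 + F_2 = 51
...
= [3, 15, 18, 33, 51, 84, 135]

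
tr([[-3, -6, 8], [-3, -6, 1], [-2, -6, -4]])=diagonal: (-3) + (-6) + (-4)
= -13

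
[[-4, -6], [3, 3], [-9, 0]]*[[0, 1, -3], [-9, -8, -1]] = C[0][0] = (-4)*(0) + (-6)*(-9) = 54
C[0][1] = (-4)*(1) + (-6)*(-8) = 44
C[0][2] = (-4)*(-3) + (-6)*(-1) = 18
C[1][0] = (3)*(0) + (3)*(-9) = -27
C[1][1] = (3)*(1) + (3)*(-8) = -21
C[1][2] = (3)*(-3) + (3)*(-1) = -12
... (3 more cells)
= [[54, 44, 18], [-27, -21, -12], [0, -9, 27]]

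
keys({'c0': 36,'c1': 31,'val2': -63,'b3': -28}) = ['c0', 'c1', 'val2', 'b3']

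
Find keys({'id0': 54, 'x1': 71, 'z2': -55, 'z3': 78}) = ['id0', 'x1', 'z2', 'z3']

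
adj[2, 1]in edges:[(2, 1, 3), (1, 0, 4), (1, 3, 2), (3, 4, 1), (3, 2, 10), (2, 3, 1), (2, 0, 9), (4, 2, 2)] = 3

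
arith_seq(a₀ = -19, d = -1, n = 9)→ [-19, -20, -21, -22, -23, -24, -25, -26, -27]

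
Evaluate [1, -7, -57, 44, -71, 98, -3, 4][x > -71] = keep x where x > -71: 1✓, -7✓, -57✓, 44✓, -71✗, 98✓, -3✓, 4✓
= [1, -7, -57, 44, 98, -3, 4]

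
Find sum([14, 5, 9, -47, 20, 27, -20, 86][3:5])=slice → [-47, 20]
(-47) + 20
= -27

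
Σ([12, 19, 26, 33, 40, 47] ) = 177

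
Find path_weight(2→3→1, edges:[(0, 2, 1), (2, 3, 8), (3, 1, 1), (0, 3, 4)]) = 9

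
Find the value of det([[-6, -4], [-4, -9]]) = (-6)*(-9) - (-4)*(-4)
= 38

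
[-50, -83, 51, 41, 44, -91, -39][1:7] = [-83, 51, 41, 44, -91, -39]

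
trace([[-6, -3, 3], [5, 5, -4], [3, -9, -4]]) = diagonal: (-6) + 5 + (-4)
= -5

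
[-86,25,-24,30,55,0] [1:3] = [25, -24]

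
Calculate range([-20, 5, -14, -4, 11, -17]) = 31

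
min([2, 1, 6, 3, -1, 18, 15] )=-1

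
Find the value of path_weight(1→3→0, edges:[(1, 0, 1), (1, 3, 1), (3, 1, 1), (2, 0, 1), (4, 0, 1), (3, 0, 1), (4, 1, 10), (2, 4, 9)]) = w(1→3)=1 + w(3→0)=1
= 2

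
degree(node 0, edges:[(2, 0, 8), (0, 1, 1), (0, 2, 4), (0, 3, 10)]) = 4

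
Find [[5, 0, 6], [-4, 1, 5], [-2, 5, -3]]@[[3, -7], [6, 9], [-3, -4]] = C[0][0] = (5)*(3) + (0)*(6) + (6)*(-3) = -3
C[0][1] = (5)*(-7) + (0)*(9) + (6)*(-4) = -59
C[1][0] = (-4)*(3) + (1)*(6) + (5)*(-3) = -21
C[1][1] = (-4)*(-7) + (1)*(9) + (5)*(-4) = 17
C[2][0] = (-2)*(3) + (5)*(6) + (-3)*(-3) = 33
C[2][1] = (-2)*(-7) + (5)*(9) + (-3)*(-4) = 71
= [[-3, -59], [-21, 17], [33, 71]]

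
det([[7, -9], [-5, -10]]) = -115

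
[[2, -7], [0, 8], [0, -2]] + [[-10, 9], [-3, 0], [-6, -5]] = [[-8, 2], [-3, 8], [-6, -7]]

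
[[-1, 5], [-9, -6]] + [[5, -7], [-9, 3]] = [[4, -2], [-18, -3]]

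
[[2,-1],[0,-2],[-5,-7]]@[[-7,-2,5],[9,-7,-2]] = C[0][0] = (2)*(-7) + (-1)*(9) = -23
C[0][1] = (2)*(-2) + (-1)*(-7) = 3
C[0][2] = (2)*(5) + (-1)*(-2) = 12
C[1][0] = (0)*(-7) + (-2)*(9) = -18
C[1][1] = (0)*(-2) + (-2)*(-7) = 14
C[1][2] = (0)*(5) + (-2)*(-2) = 4
... (3 more cells)
= [[-23, 3, 12], [-18, 14, 4], [-28, 59, -11]]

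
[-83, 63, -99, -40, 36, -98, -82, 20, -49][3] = -40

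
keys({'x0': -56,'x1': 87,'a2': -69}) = ['x0', 'x1', 'a2']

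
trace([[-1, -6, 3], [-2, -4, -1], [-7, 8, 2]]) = diagonal: (-1) + (-4) + 2
= -3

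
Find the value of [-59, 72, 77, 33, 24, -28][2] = 77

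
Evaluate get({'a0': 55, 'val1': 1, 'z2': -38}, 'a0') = 55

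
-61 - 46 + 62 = -45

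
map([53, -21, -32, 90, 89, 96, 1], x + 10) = [63, -11, -22, 100, 99, 106, 11]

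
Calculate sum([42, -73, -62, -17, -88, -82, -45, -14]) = -339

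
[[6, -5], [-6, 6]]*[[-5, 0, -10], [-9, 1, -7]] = C[0][0] = (6)*(-5) + (-5)*(-9) = 15
C[0][1] = (6)*(0) + (-5)*(1) = -5
C[0][2] = (6)*(-10) + (-5)*(-7) = -25
C[1][0] = (-6)*(-5) + (6)*(-9) = -24
C[1][1] = (-6)*(0) + (6)*(1) = 6
C[1][2] = (-6)*(-10) + (6)*(-7) = 18
= [[15, -5, -25], [-24, 6, 18]]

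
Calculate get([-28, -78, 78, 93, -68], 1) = -78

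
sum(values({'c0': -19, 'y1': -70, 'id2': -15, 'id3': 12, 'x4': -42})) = -134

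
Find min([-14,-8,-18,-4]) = -18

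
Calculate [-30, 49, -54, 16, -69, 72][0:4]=[-30, 49, -54, 16]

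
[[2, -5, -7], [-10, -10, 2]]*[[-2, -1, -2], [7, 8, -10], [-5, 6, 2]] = C[0][0] = (2)*(-2) + (-5)*(7) + (-7)*(-5) = -4
C[0][1] = (2)*(-1) + (-5)*(8) + (-7)*(6) = -84
C[0][2] = (2)*(-2) + (-5)*(-10) + (-7)*(2) = 32
C[1][0] = (-10)*(-2) + (-10)*(7) + (2)*(-5) = -60
C[1][1] = (-10)*(-1) + (-10)*(8) + (2)*(6) = -58
C[1][2] = (-10)*(-2) + (-10)*(-10) + (2)*(2) = 124
= [[-4, -84, 32], [-60, -58, 124]]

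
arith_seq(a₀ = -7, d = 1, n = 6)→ a_0 = -7 + 0*1 = -7
a_1 = -7 + 1*1 = -6
a_2 = -7 + 2*1 = -5
...
= [-7, -6, -5, -4, -3, -2]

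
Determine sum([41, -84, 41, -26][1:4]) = slice → [-84, 41, -26]
(-84) + 41 + (-26)
= -69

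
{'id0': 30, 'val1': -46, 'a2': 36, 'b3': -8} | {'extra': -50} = {'id0': 30, 'val1': -46, 'a2': 36, 'b3': -8, 'extra': -50}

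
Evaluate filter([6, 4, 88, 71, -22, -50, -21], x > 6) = [88, 71]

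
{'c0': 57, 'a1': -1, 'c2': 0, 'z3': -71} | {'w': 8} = {'c0': 57, 'a1': -1, 'c2': 0, 'z3': -71, 'w': 8}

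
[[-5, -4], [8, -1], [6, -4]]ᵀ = [[-5, 8, 6], [-4, -1, -4]]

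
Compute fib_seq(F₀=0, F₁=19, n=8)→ F_2 = F_1 + F_0 = 19
F_3 = F_2 + F_1 = 38
F_4 = F_3 + F_2 = 57
...
= [0, 19, 19, 38, 57, 95, 152, 247]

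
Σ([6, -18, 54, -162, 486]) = 6 + -18 + 54 + -162 + 486
= 366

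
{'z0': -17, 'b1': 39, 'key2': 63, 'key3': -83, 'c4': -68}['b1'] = 39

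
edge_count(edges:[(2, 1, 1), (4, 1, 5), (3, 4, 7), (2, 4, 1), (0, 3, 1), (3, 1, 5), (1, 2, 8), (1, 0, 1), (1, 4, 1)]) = 9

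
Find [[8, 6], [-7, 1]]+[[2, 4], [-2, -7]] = [[10, 10], [-9, -6]]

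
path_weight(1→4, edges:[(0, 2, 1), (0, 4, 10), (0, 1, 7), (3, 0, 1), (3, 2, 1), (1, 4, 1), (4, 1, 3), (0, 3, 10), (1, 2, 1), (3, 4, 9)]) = 1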